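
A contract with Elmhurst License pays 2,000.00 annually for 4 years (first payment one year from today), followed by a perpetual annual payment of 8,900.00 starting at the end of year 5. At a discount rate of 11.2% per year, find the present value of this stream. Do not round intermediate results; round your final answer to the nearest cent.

PV of 4-year annuity: 2,000.00 × [1 − (1+0.112)^−4] / 0.112 = 6178.48799
Perpetuity value at year 4: 8,900.00 / 0.112 = 79464.28571
PV of perpetuity: 79464.28571 / (1+0.112)^4 = 51970.01414
Total PV = 6178.48799 + 51970.01414 = 58148.50213

58148.50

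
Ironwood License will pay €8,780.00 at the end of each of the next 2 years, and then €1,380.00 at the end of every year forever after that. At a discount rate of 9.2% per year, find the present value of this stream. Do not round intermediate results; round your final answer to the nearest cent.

€27982.19

PV of 2-year annuity: €8,780.00 × [1 − (1+0.092)^−2] / 0.092 = 15403.19875
Perpetuity value at year 2: €1,380.00 / 0.092 = 15000.00000
PV of perpetuity: 15000.00000 / (1+0.092)^2 = 12578.99610
Total PV = 15403.19875 + 12578.99610 = 27982.19485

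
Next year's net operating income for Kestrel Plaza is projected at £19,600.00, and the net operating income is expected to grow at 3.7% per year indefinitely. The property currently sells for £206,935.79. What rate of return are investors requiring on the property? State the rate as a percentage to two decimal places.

13.17%

P = D₁/(r − g) ⇒ r = D₁/P + g = £19,600.0000/£206,935.79 + 0.037 = 0.094715 + 0.037 = 0.131715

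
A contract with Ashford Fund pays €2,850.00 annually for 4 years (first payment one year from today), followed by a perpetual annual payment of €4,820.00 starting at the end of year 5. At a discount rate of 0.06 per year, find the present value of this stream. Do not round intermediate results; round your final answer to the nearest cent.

€73507.08

PV of 4-year annuity: €2,850.00 × [1 − (1+0.06)^−4] / 0.06 = 9875.55100
Perpetuity value at year 4: €4,820.00 / 0.06 = 80333.33333
PV of perpetuity: 80333.33333 / (1+0.06)^4 = 63631.52428
Total PV = 9875.55100 + 63631.52428 = 73507.07528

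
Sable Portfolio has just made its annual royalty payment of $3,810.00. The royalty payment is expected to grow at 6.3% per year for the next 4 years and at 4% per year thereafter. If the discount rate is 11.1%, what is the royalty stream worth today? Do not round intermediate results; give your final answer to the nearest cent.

$60434.52

D_1 = 4050.03000
D_2 = 4305.18189
D_3 = 4576.40835
D_4 = 4864.72208
Terminal value at year 4: TV = D_4×(1+g_2)/(r−g_2) = 5059.31096/0.071 = 71257.90082
P_0 = D_1/(1+r)^1 + D_2/(1+r)^2 + D_3/(1+r)^3 + D_4/(1+r)^4 + TV/(1+r)^4
    = 3645.39154 + 3487.89487 + 3337.20275 + 3193.02117 + 46771.01433 = 60434.52466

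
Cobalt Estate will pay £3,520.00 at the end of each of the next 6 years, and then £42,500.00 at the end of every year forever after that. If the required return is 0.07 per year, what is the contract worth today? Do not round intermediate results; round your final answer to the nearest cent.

£421343.14

PV of 6-year annuity: £3,520.00 × [1 − (1+0.07)^−6] / 0.07 = 16778.21960
Perpetuity value at year 6: £42,500.00 / 0.07 = 607142.85714
PV of perpetuity: 607142.85714 / (1+0.07)^6 = 404564.92160
Total PV = 16778.21960 + 404564.92160 = 421343.14121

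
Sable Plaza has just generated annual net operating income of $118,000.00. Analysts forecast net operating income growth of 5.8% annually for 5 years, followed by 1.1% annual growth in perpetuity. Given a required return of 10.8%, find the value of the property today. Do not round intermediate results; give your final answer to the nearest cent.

D_1 = 124844.00000
D_2 = 132084.95200
D_3 = 139745.87922
D_4 = 147851.14021
D_5 = 156426.50634
Terminal value at year 5: TV = D_5×(1+g_2)/(r−g_2) = 158147.19791/0.097 = 1630383.48363
P_0 = D_1/(1+r)^1 + D_2/(1+r)^2 + D_3/(1+r)^3 + D_4/(1+r)^4 + D_5/(1+r)^5 + TV/(1+r)^5
    = 112675.09025 + 107590.47427 + 102735.30846 + 98099.23858 + 93672.37764 + 976317.25558 = 1491089.74478

$1491089.74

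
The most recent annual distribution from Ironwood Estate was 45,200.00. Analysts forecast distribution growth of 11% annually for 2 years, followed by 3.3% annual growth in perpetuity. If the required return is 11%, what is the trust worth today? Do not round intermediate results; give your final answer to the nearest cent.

696784.42

D_1 = 50172.00000
D_2 = 55690.92000
Terminal value at year 2: TV = D_2×(1+g_2)/(r−g_2) = 57528.72036/0.077 = 747126.23844
P_0 = D_1/(1+r)^1 + D_2/(1+r)^2 + TV/(1+r)^2
    = 45200.00000 + 45200.00000 + 606384.41558 = 696784.41558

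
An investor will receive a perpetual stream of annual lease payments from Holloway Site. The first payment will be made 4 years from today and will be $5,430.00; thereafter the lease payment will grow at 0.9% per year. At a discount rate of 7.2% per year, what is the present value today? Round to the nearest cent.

Value at end of year 3: C₁ / (r − g) = $5,430.00 / (0.072 − 0.009) = $86,190.4762
Discount to today: PV = $86,190.4762 / (1 + 0.072)^3 = $86,190.4762 / 1.231925 = $69,964.05

$69964.05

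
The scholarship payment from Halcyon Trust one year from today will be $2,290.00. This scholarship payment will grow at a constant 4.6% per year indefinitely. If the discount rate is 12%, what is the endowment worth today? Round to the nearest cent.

Growing perpetuity: P = D₁ / (r − g) = $2,290.0000 / (0.12 − 0.046) = $30,945.95

$30945.95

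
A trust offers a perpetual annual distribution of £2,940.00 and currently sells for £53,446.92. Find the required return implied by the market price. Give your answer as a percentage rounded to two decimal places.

P = C/r ⇒ r = C/P = £2,940.00/£53,446.92 = 0.055008

5.50%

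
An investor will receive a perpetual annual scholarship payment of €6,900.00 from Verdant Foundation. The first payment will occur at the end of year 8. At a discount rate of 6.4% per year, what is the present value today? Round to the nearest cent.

Value at end of year 7: C / r = €6,900.00 / 0.064 = €107,812.5000
Discount to today: PV = €107,812.5000 / (1 + 0.064)^7 = €107,812.5000 / 1.543801 = €69,835.74

€69835.74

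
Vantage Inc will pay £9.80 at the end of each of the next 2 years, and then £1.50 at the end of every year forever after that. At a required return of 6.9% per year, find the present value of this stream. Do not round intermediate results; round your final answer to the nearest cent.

PV of 2-year annuity: £9.80 × [1 − (1+0.069)^−2] / 0.069 = 17.74317
Perpetuity value at year 2: £1.50 / 0.069 = 21.73913
PV of perpetuity: 21.73913 / (1+0.069)^2 = 19.02334
Total PV = 17.74317 + 19.02334 = 36.76651

£36.77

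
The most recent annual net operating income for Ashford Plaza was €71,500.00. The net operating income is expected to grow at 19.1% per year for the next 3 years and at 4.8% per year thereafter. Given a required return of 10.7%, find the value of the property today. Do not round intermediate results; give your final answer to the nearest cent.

€1830371.19

D_1 = 85156.50000
D_2 = 101421.39150
D_3 = 120792.87728
Terminal value at year 3: TV = D_3×(1+g_2)/(r−g_2) = 126590.93539/0.059 = 2145609.07434
P_0 = D_1/(1+r)^1 + D_2/(1+r)^2 + D_3/(1+r)^3 + TV/(1+r)^3
    = 76925.47425 + 82762.63761 + 89042.72936 + 1581640.34517 = 1830371.18639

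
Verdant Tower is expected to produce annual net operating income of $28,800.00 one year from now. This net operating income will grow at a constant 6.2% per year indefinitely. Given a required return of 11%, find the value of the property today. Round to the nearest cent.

Growing perpetuity: P = D₁ / (r − g) = $28,800.0000 / (0.11 − 0.062) = $600,000.00

$600000.00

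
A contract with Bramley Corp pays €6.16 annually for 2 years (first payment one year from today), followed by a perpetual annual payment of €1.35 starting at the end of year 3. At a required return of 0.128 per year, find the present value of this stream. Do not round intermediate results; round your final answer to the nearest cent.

PV of 2-year annuity: €6.16 × [1 − (1+0.128)^−2] / 0.128 = 10.30230
Perpetuity value at year 2: €1.35 / 0.128 = 10.54688
PV of perpetuity: 10.54688 / (1+0.128)^2 = 8.28907
Total PV = 10.30230 + 8.28907 = 18.59136

€18.59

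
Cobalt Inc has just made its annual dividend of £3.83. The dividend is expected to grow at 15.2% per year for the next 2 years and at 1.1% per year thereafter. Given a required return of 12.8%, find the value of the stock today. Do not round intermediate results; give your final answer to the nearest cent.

D_1 = 4.41216
D_2 = 5.08281
Terminal value at year 2: TV = D_2×(1+g_2)/(r−g_2) = 5.13872/0.117 = 43.92068
P_0 = D_1/(1+r)^1 + D_2/(1+r)^2 + TV/(1+r)^2
    = 3.91149 + 3.99471 + 34.51841 = 42.42462

£42.42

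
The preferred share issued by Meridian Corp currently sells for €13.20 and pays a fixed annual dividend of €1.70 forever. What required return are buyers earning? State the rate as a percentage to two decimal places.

P = C/r ⇒ r = C/P = €1.70/€13.20 = 0.128788

12.88%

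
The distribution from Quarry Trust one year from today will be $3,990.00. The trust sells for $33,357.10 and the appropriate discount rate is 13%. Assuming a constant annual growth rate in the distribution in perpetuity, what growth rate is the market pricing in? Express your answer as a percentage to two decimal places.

P = D₁/(r−g) ⇒ g = r − D₁/P = 0.13 − $3,990.00/$33,357.10 = 0.010385

1.04%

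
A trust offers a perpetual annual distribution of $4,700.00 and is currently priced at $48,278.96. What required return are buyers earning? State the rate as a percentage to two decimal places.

P = C/r ⇒ r = C/P = $4,700.00/$48,278.96 = 0.097351

9.74%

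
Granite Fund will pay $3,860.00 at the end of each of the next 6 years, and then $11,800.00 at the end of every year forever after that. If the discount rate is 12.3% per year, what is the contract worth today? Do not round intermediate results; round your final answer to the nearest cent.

$63565.88

PV of 6-year annuity: $3,860.00 × [1 − (1+0.123)^−6] / 0.123 = 15736.10194
Perpetuity value at year 6: $11,800.00 / 0.123 = 95934.95935
PV of perpetuity: 95934.95935 / (1+0.123)^6 = 47829.77725
Total PV = 15736.10194 + 47829.77725 = 63565.87919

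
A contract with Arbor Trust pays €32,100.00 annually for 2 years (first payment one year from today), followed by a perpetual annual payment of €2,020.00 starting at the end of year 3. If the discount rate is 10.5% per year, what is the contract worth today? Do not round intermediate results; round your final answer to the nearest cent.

€71094.85

PV of 2-year annuity: €32,100.00 × [1 − (1+0.105)^−2] / 0.105 = 55339.16177
Perpetuity value at year 2: €2,020.00 / 0.105 = 19238.09524
PV of perpetuity: 19238.09524 / (1+0.105)^2 = 15755.69316
Total PV = 55339.16177 + 15755.69316 = 71094.85493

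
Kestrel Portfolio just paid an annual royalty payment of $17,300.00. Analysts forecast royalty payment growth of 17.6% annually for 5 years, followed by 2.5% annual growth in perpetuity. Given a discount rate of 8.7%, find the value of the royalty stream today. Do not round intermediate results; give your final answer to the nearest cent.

$534117.35

D_1 = 20344.80000
D_2 = 23925.48480
D_3 = 28136.37012
D_4 = 33088.37127
D_5 = 38911.92461
Terminal value at year 5: TV = D_5×(1+g_2)/(r−g_2) = 39884.72272/0.062 = 643301.97943
P_0 = D_1/(1+r)^1 + D_2/(1+r)^2 + D_3/(1+r)^3 + D_4/(1+r)^4 + D_5/(1+r)^5 + TV/(1+r)^5
    = 18716.46734 + 20248.91039 + 21906.82486 + 23700.48393 + 25641.00193 + 423903.66097 = 534117.34942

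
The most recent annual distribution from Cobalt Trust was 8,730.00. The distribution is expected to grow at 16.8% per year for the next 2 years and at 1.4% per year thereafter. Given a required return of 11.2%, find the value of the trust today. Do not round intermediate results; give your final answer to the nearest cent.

118456.78

D_1 = 10196.64000
D_2 = 11909.67552
Terminal value at year 2: TV = D_2×(1+g_2)/(r−g_2) = 12076.41098/0.098 = 123228.68344
P_0 = D_1/(1+r)^1 + D_2/(1+r)^2 + TV/(1+r)^2
    = 9169.64029 + 9631.42073 + 99655.72066 = 118456.78168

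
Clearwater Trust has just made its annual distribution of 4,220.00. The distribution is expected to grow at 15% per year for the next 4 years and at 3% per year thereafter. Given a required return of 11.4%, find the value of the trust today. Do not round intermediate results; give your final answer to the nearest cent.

D_1 = 4853.00000
D_2 = 5580.95000
D_3 = 6418.09250
D_4 = 7380.80638
Terminal value at year 4: TV = D_4×(1+g_2)/(r−g_2) = 7602.23057/0.084 = 90502.74484
P_0 = D_1/(1+r)^1 + D_2/(1+r)^2 + D_3/(1+r)^3 + D_4/(1+r)^4 + TV/(1+r)^4
    = 4356.37343 + 4497.15390 + 4642.48383 + 4792.51023 + 58765.30407 = 77053.82546

77053.83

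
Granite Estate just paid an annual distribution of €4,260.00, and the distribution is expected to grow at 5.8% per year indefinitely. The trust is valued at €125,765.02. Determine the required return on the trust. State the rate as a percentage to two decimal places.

D₁ = €4,260.00 × 1.058 = €4,507.0800
P = D₁/(r − g) ⇒ r = D₁/P + g = €4,507.0800/€125,765.02 + 0.058 = 0.035837 + 0.058 = 0.093837

9.38%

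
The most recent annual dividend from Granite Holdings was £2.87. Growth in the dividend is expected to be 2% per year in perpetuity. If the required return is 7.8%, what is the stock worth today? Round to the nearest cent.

£50.47

D₁ = D₀ × (1 + g) = £2.87 × 1.02 = £2.9274
Growing perpetuity: P = D₁ / (r − g) = £2.9274 / (0.078 − 0.02) = £50.47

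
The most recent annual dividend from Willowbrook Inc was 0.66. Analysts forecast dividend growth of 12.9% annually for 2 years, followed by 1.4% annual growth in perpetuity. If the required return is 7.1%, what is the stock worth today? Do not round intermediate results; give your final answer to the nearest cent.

14.48

D_1 = 0.74514
D_2 = 0.84126
Terminal value at year 2: TV = D_2×(1+g_2)/(r−g_2) = 0.85304/0.057 = 14.96563
P_0 = D_1/(1+r)^1 + D_2/(1+r)^2 + TV/(1+r)^2
    = 0.69574 + 0.73342 + 13.04716 = 14.47632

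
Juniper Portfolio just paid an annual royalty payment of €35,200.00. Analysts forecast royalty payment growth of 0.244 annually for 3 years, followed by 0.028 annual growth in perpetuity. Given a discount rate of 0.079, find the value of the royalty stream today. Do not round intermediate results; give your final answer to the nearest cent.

D_1 = 43788.80000
D_2 = 54473.26720
D_3 = 67764.74440
Terminal value at year 3: TV = D_3×(1+g_2)/(r−g_2) = 69662.15724/0.051 = 1365924.65176
P_0 = D_1/(1+r)^1 + D_2/(1+r)^2 + D_3/(1+r)^3 + TV/(1+r)^3
    = 40582.76182 + 46788.65218 + 53943.54338 + 1087332.59993 = 1228647.55731

€1228647.56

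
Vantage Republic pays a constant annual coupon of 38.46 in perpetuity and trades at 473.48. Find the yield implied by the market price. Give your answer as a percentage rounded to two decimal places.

P = C/r ⇒ r = C/P = 38.46/473.48 = 0.081228

8.12%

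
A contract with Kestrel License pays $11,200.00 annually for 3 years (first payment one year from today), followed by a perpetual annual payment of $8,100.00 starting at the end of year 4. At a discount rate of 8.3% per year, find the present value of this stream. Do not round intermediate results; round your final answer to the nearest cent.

$105536.31

PV of 3-year annuity: $11,200.00 × [1 − (1+0.083)^−3] / 0.083 = 28707.95411
Perpetuity value at year 3: $8,100.00 / 0.083 = 97590.36145
PV of perpetuity: 97590.36145 / (1+0.083)^3 = 76828.35892
Total PV = 28707.95411 + 76828.35892 = 105536.31303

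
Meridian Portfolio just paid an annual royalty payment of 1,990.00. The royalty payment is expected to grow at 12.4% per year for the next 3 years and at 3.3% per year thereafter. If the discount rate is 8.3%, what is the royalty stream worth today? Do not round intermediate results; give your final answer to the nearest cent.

D_1 = 2236.76000
D_2 = 2514.11824
D_3 = 2825.86890
Terminal value at year 3: TV = D_3×(1+g_2)/(r−g_2) = 2919.12258/0.05 = 58382.45151
P_0 = D_1/(1+r)^1 + D_2/(1+r)^2 + D_3/(1+r)^3 + TV/(1+r)^3
    = 2065.33703 + 2143.52615 + 2224.67534 + 45961.79247 = 52395.33098

52395.33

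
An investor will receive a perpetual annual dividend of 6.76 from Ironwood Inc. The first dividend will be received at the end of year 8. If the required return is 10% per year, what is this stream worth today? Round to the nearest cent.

34.69

Value at end of year 7: C / r = 6.76 / 0.1 = 67.6000
Discount to today: PV = 67.6000 / (1 + 0.1)^7 = 67.6000 / 1.948717 = 34.69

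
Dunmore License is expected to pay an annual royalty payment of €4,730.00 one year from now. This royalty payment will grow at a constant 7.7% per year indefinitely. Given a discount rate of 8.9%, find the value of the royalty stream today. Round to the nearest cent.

Growing perpetuity: P = D₁ / (r − g) = €4,730.0000 / (0.089 − 0.077) = €394,166.67

€394166.67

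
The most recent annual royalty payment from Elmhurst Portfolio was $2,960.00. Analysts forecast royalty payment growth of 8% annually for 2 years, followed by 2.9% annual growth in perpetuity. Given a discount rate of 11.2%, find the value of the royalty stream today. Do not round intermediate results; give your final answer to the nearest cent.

D_1 = 3196.80000
D_2 = 3452.54400
Terminal value at year 2: TV = D_2×(1+g_2)/(r−g_2) = 3552.66778/0.083 = 42803.22622
P_0 = D_1/(1+r)^1 + D_2/(1+r)^2 + TV/(1+r)^2
    = 2874.82014 + 2792.09151 + 34615.20675 = 40282.11840

$40282.12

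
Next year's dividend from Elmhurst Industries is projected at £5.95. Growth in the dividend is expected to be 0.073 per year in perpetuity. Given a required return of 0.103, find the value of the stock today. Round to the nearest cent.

Growing perpetuity: P = D₁ / (r − g) = £5.9500 / (0.103 − 0.073) = £198.33

£198.33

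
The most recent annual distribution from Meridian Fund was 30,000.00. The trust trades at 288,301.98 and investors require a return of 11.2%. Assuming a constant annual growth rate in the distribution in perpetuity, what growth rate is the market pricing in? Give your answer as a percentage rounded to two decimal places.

P = D₀(1+g)/(r−g) ⇒ P(r−g) = D₀(1+g) ⇒ g(P+D₀) = P·r − D₀
g = (P·r − D₀)/(P + D₀) = (288,301.98×0.112 − 30,000.00) / (288,301.98 + 30,000.00) = 0.007194

0.72%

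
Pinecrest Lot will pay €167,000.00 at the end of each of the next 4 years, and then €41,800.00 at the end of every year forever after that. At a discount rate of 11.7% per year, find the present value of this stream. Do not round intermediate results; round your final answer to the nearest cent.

€739956.37

PV of 4-year annuity: €167,000.00 × [1 − (1+0.117)^−4] / 0.117 = 510458.99006
Perpetuity value at year 4: €41,800.00 / 0.117 = 357264.95726
PV of perpetuity: 357264.95726 / (1+0.117)^4 = 229497.37772
Total PV = 510458.99006 + 229497.37772 = 739956.36778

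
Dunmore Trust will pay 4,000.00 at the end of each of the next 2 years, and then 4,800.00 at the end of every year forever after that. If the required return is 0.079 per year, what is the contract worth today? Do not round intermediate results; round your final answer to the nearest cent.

PV of 2-year annuity: 4,000.00 × [1 − (1+0.079)^−2] / 0.079 = 7142.85101
Perpetuity value at year 2: 4,800.00 / 0.079 = 60759.49367
PV of perpetuity: 60759.49367 / (1+0.079)^2 = 52188.07246
Total PV = 7142.85101 + 52188.07246 = 59330.92347

59330.92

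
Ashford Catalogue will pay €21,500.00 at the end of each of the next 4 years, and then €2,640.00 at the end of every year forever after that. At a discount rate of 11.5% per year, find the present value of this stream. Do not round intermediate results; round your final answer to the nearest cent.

PV of 4-year annuity: €21,500.00 × [1 − (1+0.115)^−4] / 0.115 = 65996.69669
Perpetuity value at year 4: €2,640.00 / 0.115 = 22956.52174
PV of perpetuity: 22956.52174 / (1+0.115)^4 = 14852.74131
Total PV = 65996.69669 + 14852.74131 = 80849.43800

€80849.44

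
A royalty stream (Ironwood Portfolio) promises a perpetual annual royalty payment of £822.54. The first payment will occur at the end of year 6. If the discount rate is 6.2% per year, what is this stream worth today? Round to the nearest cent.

£9820.71

Value at end of year 5: C / r = £822.54 / 0.062 = £13,266.7742
Discount to today: PV = £13,266.7742 / (1 + 0.062)^5 = £13,266.7742 / 1.350898 = £9,820.71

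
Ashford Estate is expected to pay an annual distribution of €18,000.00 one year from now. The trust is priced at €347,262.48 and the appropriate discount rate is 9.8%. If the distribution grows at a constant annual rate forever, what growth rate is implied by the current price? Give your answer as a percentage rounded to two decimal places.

4.62%

P = D₁/(r−g) ⇒ g = r − D₁/P = 0.098 − €18,000.00/€347,262.48 = 0.046166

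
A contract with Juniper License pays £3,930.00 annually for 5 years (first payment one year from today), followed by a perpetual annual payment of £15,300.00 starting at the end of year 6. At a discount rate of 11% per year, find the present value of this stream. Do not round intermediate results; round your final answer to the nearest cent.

PV of 5-year annuity: £3,930.00 × [1 − (1+0.11)^−5] / 0.11 = 14524.87528
Perpetuity value at year 5: £15,300.00 / 0.11 = 139090.90909
PV of perpetuity: 139090.90909 / (1+0.11)^5 = 82543.68472
Total PV = 14524.87528 + 82543.68472 = 97068.56000

£97068.56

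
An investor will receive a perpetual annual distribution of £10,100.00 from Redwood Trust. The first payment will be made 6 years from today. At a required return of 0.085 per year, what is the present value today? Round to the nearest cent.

£79023.04

Value at end of year 5: C / r = £10,100.00 / 0.085 = £118,823.5294
Discount to today: PV = £118,823.5294 / (1 + 0.085)^5 = £118,823.5294 / 1.503657 = £79,023.04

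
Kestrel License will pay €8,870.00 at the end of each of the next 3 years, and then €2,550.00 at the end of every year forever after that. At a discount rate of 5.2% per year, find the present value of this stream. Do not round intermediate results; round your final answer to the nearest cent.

PV of 3-year annuity: €8,870.00 × [1 − (1+0.052)^−3] / 0.052 = 24064.97034
Perpetuity value at year 3: €2,550.00 / 0.052 = 49038.46154
PV of perpetuity: 49038.46154 / (1+0.052)^3 = 42120.12170
Total PV = 24064.97034 + 42120.12170 = 66185.09204

€66185.09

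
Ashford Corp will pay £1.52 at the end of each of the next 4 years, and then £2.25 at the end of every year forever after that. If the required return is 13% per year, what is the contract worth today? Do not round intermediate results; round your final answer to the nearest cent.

£15.14

PV of 4-year annuity: £1.52 × [1 − (1+0.13)^−4] / 0.13 = 4.52120
Perpetuity value at year 4: £2.25 / 0.13 = 17.30769
PV of perpetuity: 17.30769 / (1+0.13)^4 = 10.61513
Total PV = 4.52120 + 10.61513 = 15.13633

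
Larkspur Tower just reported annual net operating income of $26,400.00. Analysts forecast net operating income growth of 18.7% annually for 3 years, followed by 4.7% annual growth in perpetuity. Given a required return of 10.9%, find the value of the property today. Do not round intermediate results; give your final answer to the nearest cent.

D_1 = 31336.80000
D_2 = 37196.78160
D_3 = 44152.57976
Terminal value at year 3: TV = D_3×(1+g_2)/(r−g_2) = 46227.75101/0.062 = 745608.88722
P_0 = D_1/(1+r)^1 + D_2/(1+r)^2 + D_3/(1+r)^3 + TV/(1+r)^3
    = 28256.80794 + 30244.21192 + 32371.39725 + 546658.91805 = 637531.33516

$637531.34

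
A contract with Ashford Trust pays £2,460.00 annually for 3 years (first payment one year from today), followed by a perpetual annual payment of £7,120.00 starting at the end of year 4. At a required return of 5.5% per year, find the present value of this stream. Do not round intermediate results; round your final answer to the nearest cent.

PV of 3-year annuity: £2,460.00 × [1 − (1+0.055)^−3] / 0.055 = 6636.91611
Perpetuity value at year 3: £7,120.00 / 0.055 = 129454.54545
PV of perpetuity: 129454.54545 / (1+0.055)^3 = 110245.25980
Total PV = 6636.91611 + 110245.25980 = 116882.17591

£116882.18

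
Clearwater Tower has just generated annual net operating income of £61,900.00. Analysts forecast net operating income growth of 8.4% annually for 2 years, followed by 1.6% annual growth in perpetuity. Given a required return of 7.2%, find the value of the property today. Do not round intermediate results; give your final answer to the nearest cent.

D_1 = 67099.60000
D_2 = 72735.96640
Terminal value at year 2: TV = D_2×(1+g_2)/(r−g_2) = 73899.74186/0.056 = 1319638.24754
P_0 = D_1/(1+r)^1 + D_2/(1+r)^2 + TV/(1+r)^2
    = 62592.91045 + 63293.57736 + 1148326.33203 = 1274212.81983

£1274212.82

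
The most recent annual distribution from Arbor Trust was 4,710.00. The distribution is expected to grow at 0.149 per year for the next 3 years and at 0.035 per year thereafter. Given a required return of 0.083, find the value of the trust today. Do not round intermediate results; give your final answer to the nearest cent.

137204.80

D_1 = 5411.79000
D_2 = 6218.14671
D_3 = 7144.65057
Terminal value at year 3: TV = D_3×(1+g_2)/(r−g_2) = 7394.71334/0.048 = 154056.52791
P_0 = D_1/(1+r)^1 + D_2/(1+r)^2 + D_3/(1+r)^3 + TV/(1+r)^3
    = 4997.03601 + 5301.56452 + 5624.65156 + 121281.54918 = 137204.80126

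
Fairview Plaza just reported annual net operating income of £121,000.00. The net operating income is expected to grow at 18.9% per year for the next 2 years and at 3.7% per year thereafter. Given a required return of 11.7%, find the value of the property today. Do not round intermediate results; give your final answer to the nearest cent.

£2043081.48

D_1 = 143869.00000
D_2 = 171060.24100
Terminal value at year 2: TV = D_2×(1+g_2)/(r−g_2) = 177389.46992/0.08 = 2217368.37396
P_0 = D_1/(1+r)^1 + D_2/(1+r)^2 + TV/(1+r)^2
    = 128799.46285 + 137101.66636 + 1777180.35020 = 2043081.47941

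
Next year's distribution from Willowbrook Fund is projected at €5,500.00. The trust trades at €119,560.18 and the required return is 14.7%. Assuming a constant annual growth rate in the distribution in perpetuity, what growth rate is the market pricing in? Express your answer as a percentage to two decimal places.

P = D₁/(r−g) ⇒ g = r − D₁/P = 0.147 − €5,500.00/€119,560.18 = 0.100998

10.10%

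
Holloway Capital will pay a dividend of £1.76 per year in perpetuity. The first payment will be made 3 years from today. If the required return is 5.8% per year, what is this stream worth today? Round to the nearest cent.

Value at end of year 2: C / r = £1.76 / 0.058 = £30.3448
Discount to today: PV = £30.3448 / (1 + 0.058)^2 = £30.3448 / 1.119364 = £27.11

£27.11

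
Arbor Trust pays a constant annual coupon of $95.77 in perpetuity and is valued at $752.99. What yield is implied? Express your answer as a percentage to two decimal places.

P = C/r ⇒ r = C/P = $95.77/$752.99 = 0.127186

12.72%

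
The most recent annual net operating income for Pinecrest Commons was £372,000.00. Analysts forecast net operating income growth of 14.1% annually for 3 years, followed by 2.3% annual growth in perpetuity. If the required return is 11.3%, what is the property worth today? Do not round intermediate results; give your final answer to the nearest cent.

D_1 = 424452.00000
D_2 = 484299.73200
D_3 = 552585.99421
Terminal value at year 3: TV = D_3×(1+g_2)/(r−g_2) = 565295.47208/0.09 = 6281060.80088
P_0 = D_1/(1+r)^1 + D_2/(1+r)^2 + D_3/(1+r)^3 + TV/(1+r)^3
    = 381358.49057 + 390952.41486 + 400787.69573 + 4555620.14151 = 5728718.74267

£5728718.74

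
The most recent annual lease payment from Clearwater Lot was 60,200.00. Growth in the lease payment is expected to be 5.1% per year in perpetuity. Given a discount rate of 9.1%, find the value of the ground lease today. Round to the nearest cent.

1581755.00

D₁ = D₀ × (1 + g) = 60,200.00 × 1.051 = 63,270.2000
Growing perpetuity: P = D₁ / (r − g) = 63,270.2000 / (0.091 − 0.051) = 1,581,755.00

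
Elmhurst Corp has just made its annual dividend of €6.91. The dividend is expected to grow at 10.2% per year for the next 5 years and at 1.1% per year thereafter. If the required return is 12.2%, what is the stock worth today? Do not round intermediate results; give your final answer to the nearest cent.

D_1 = 7.61482
D_2 = 8.39153
D_3 = 9.24747
D_4 = 10.19071
D_5 = 11.23016
Terminal value at year 5: TV = D_5×(1+g_2)/(r−g_2) = 11.35369/0.111 = 102.28553
P_0 = D_1/(1+r)^1 + D_2/(1+r)^2 + D_3/(1+r)^3 + D_4/(1+r)^4 + D_5/(1+r)^5 + TV/(1+r)^5
    = 6.78683 + 6.66585 + 6.54703 + 6.43033 + 6.31570 + 57.52411 = 90.26985

€90.27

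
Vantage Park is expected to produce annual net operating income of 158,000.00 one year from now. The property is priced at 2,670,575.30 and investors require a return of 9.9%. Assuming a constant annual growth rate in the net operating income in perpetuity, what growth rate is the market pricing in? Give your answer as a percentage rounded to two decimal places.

3.98%

P = D₁/(r−g) ⇒ g = r − D₁/P = 0.099 − 158,000.00/2,670,575.30 = 0.039837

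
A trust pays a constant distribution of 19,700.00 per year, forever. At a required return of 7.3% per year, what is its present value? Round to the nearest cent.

Level perpetuity: PV = C / r = 19,700.00 / 0.073 = 269,863.01

269863.01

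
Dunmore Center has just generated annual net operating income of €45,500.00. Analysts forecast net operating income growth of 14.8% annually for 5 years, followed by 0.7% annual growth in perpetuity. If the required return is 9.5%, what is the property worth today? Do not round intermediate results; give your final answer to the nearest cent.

€922218.07

D_1 = 52234.00000
D_2 = 59964.63200
D_3 = 68839.39754
D_4 = 79027.62837
D_5 = 90723.71737
Terminal value at year 5: TV = D_5×(1+g_2)/(r−g_2) = 91358.78339/0.088 = 1038167.99309
P_0 = D_1/(1+r)^1 + D_2/(1+r)^2 + D_3/(1+r)^3 + D_4/(1+r)^4 + D_5/(1+r)^5 + TV/(1+r)^5
    = 47702.28311 + 50011.16073 + 52431.79226 + 54969.58677 + 57630.21517 + 659473.03042 = 922218.06846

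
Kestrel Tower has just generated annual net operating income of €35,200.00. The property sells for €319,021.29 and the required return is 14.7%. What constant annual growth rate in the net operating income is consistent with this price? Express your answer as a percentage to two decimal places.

P = D₀(1+g)/(r−g) ⇒ P(r−g) = D₀(1+g) ⇒ g(P+D₀) = P·r − D₀
g = (P·r − D₀)/(P + D₀) = (€319,021.29×0.147 − €35,200.00) / (€319,021.29 + €35,200.00) = 0.033019

3.30%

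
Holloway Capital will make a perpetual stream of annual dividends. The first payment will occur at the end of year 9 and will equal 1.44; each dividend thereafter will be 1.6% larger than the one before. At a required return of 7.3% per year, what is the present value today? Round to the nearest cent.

14.38

Value at end of year 8: C₁ / (r − g) = 1.44 / (0.073 − 0.016) = 25.2632
Discount to today: PV = 25.2632 / (1 + 0.073)^8 = 25.2632 / 1.757105 = 14.38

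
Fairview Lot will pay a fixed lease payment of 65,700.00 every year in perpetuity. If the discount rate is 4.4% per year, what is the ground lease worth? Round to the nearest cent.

1493181.82

Level perpetuity: PV = C / r = 65,700.00 / 0.044 = 1,493,181.82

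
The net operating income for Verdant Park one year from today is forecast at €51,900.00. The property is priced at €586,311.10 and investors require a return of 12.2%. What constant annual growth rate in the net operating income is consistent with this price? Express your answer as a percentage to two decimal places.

3.35%

P = D₁/(r−g) ⇒ g = r − D₁/P = 0.122 − €51,900.00/€586,311.10 = 0.033480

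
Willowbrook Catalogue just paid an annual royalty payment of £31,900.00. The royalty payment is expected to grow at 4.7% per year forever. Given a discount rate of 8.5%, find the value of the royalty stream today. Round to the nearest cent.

£878928.95

D₁ = D₀ × (1 + g) = £31,900.00 × 1.047 = £33,399.3000
Growing perpetuity: P = D₁ / (r − g) = £33,399.3000 / (0.085 − 0.047) = £878,928.95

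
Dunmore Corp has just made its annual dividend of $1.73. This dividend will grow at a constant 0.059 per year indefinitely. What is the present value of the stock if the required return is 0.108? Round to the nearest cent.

D₁ = D₀ × (1 + g) = $1.73 × 1.059 = $1.8321
Growing perpetuity: P = D₁ / (r − g) = $1.8321 / (0.108 − 0.059) = $37.39

$37.39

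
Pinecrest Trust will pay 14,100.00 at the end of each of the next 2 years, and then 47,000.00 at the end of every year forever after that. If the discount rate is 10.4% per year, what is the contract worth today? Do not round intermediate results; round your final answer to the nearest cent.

PV of 2-year annuity: 14,100.00 × [1 − (1+0.104)^−2] / 0.104 = 24340.34342
Perpetuity value at year 2: 47,000.00 / 0.104 = 451923.07692
PV of perpetuity: 451923.07692 / (1+0.104)^2 = 370788.59887
Total PV = 24340.34342 + 370788.59887 = 395128.94229

395128.94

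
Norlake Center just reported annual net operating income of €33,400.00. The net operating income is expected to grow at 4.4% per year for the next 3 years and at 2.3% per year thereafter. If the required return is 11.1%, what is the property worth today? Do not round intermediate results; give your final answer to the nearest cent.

D_1 = 34869.60000
D_2 = 36403.86240
D_3 = 38005.63235
Terminal value at year 3: TV = D_3×(1+g_2)/(r−g_2) = 38879.76189/0.088 = 441815.47602
P_0 = D_1/(1+r)^1 + D_2/(1+r)^2 + D_3/(1+r)^3 + TV/(1+r)^3
    = 31385.77858 + 29493.02685 + 27714.41947 + 322180.12639 = 410773.35130

€410773.35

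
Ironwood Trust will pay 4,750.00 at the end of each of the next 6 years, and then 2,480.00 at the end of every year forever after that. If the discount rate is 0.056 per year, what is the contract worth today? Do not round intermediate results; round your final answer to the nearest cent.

PV of 6-year annuity: 4,750.00 × [1 − (1+0.056)^−6] / 0.056 = 23653.73945
Perpetuity value at year 6: 2,480.00 / 0.056 = 44285.71429
PV of perpetuity: 44285.71429 / (1+0.056)^6 = 31935.97243
Total PV = 23653.73945 + 31935.97243 = 55589.71187

55589.71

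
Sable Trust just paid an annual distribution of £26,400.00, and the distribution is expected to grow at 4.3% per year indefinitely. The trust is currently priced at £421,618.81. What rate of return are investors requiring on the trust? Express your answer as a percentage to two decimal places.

10.83%

D₁ = £26,400.00 × 1.043 = £27,535.2000
P = D₁/(r − g) ⇒ r = D₁/P + g = £27,535.2000/£421,618.81 + 0.043 = 0.065308 + 0.043 = 0.108308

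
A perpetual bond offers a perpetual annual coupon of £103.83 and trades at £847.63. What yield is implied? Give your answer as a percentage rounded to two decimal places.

P = C/r ⇒ r = C/P = £103.83/£847.63 = 0.122494

12.25%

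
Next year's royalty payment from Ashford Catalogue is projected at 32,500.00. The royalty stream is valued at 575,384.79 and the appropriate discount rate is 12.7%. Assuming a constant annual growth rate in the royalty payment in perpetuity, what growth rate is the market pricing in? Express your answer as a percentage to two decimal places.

P = D₁/(r−g) ⇒ g = r − D₁/P = 0.127 − 32,500.00/575,384.79 = 0.070516

7.05%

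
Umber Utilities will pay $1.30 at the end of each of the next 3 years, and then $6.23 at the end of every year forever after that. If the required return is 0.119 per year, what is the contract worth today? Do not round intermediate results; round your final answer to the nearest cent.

$40.49

PV of 3-year annuity: $1.30 × [1 − (1+0.119)^−3] / 0.119 = 3.12775
Perpetuity value at year 3: $6.23 / 0.119 = 52.35294
PV of perpetuity: 52.35294 / (1+0.119)^3 = 37.36378
Total PV = 3.12775 + 37.36378 = 40.49154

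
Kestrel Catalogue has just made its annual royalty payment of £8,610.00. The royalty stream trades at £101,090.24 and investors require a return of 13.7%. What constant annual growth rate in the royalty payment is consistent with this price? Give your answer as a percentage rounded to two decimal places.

4.78%

P = D₀(1+g)/(r−g) ⇒ P(r−g) = D₀(1+g) ⇒ g(P+D₀) = P·r − D₀
g = (P·r − D₀)/(P + D₀) = (£101,090.24×0.137 − £8,610.00) / (£101,090.24 + £8,610.00) = 0.047761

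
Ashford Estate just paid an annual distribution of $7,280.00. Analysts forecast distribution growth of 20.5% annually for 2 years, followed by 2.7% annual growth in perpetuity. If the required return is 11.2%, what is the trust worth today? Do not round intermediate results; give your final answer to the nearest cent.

D_1 = 8772.40000
D_2 = 10570.74200
Terminal value at year 2: TV = D_2×(1+g_2)/(r−g_2) = 10856.15203/0.085 = 127719.43569
P_0 = D_1/(1+r)^1 + D_2/(1+r)^2 + TV/(1+r)^2
    = 7888.84892 + 8548.61776 + 103287.41694 = 119724.88362

$119724.88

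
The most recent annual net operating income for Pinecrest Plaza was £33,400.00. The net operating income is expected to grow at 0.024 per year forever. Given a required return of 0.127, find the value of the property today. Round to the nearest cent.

£332054.37

D₁ = D₀ × (1 + g) = £33,400.00 × 1.024 = £34,201.6000
Growing perpetuity: P = D₁ / (r − g) = £34,201.6000 / (0.127 − 0.024) = £332,054.37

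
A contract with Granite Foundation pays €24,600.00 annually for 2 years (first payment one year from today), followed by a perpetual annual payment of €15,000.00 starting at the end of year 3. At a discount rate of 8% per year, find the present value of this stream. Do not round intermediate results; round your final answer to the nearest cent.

€204619.34

PV of 2-year annuity: €24,600.00 × [1 − (1+0.08)^−2] / 0.08 = 43868.31276
Perpetuity value at year 2: €15,000.00 / 0.08 = 187500.00000
PV of perpetuity: 187500.00000 / (1+0.08)^2 = 160751.02881
Total PV = 43868.31276 + 160751.02881 = 204619.34156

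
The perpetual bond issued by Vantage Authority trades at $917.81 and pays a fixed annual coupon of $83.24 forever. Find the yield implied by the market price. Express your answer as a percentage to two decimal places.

9.07%

P = C/r ⇒ r = C/P = $83.24/$917.81 = 0.090694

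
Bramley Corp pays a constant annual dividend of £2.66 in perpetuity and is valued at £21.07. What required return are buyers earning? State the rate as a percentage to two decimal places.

P = C/r ⇒ r = C/P = £2.66/£21.07 = 0.126246

12.62%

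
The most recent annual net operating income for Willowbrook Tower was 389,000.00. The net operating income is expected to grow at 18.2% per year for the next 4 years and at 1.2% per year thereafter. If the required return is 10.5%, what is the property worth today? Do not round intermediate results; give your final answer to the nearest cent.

7388642.41

D_1 = 459798.00000
D_2 = 543481.23600
D_3 = 642394.82095
D_4 = 759310.67837
Terminal value at year 4: TV = D_4×(1+g_2)/(r−g_2) = 768422.40651/0.093 = 8262606.52157
P_0 = D_1/(1+r)^1 + D_2/(1+r)^2 + D_3/(1+r)^3 + D_4/(1+r)^4 + TV/(1+r)^4
    = 416106.78733 + 445102.46391 + 476118.65371 + 509296.15265 + 5542018.34930 = 7388642.40690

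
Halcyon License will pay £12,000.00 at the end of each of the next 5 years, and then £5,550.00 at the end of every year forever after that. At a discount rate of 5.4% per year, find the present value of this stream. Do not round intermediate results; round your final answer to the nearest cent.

£130396.81

PV of 5-year annuity: £12,000.00 × [1 − (1+0.054)^−5] / 0.054 = 51384.24058
Perpetuity value at year 5: £5,550.00 / 0.054 = 102777.77778
PV of perpetuity: 102777.77778 / (1+0.054)^5 = 79012.56651
Total PV = 51384.24058 + 79012.56651 = 130396.80709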